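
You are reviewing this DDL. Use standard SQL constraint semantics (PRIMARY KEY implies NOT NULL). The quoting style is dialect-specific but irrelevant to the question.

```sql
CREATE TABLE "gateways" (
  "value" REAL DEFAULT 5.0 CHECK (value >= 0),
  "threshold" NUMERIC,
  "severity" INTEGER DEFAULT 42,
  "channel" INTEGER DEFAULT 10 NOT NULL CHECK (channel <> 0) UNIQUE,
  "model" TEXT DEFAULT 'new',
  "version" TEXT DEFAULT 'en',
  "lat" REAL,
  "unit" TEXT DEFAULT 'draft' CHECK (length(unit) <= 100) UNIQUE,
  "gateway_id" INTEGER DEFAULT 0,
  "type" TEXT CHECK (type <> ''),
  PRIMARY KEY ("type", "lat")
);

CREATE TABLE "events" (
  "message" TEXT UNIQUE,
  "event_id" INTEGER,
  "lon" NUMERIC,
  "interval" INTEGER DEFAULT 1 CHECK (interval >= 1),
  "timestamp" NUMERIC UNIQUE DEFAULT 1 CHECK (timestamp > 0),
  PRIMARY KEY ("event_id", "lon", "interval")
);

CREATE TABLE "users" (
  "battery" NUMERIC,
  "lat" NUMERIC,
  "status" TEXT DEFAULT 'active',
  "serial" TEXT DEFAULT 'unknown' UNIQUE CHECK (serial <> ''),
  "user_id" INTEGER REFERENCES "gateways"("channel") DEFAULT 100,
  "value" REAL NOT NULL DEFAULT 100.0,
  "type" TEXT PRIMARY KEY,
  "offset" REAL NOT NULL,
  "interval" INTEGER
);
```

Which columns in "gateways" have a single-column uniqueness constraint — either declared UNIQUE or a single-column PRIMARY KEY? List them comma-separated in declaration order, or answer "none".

- value: no UNIQUE or single-column PK constraint.
- threshold: no UNIQUE or single-column PK constraint.
- severity: no UNIQUE or single-column PK constraint.
- channel: declared UNIQUE → unique.
- model: no UNIQUE or single-column PK constraint.
- version: no UNIQUE or single-column PK constraint.
- lat: part of a composite PRIMARY KEY — only the tuple is unique, not this column on its own.
- unit: declared UNIQUE → unique.
- gateway_id: no UNIQUE or single-column PK constraint.
- type: part of a composite PRIMARY KEY — only the tuple is unique, not this column on its own.

channel, unit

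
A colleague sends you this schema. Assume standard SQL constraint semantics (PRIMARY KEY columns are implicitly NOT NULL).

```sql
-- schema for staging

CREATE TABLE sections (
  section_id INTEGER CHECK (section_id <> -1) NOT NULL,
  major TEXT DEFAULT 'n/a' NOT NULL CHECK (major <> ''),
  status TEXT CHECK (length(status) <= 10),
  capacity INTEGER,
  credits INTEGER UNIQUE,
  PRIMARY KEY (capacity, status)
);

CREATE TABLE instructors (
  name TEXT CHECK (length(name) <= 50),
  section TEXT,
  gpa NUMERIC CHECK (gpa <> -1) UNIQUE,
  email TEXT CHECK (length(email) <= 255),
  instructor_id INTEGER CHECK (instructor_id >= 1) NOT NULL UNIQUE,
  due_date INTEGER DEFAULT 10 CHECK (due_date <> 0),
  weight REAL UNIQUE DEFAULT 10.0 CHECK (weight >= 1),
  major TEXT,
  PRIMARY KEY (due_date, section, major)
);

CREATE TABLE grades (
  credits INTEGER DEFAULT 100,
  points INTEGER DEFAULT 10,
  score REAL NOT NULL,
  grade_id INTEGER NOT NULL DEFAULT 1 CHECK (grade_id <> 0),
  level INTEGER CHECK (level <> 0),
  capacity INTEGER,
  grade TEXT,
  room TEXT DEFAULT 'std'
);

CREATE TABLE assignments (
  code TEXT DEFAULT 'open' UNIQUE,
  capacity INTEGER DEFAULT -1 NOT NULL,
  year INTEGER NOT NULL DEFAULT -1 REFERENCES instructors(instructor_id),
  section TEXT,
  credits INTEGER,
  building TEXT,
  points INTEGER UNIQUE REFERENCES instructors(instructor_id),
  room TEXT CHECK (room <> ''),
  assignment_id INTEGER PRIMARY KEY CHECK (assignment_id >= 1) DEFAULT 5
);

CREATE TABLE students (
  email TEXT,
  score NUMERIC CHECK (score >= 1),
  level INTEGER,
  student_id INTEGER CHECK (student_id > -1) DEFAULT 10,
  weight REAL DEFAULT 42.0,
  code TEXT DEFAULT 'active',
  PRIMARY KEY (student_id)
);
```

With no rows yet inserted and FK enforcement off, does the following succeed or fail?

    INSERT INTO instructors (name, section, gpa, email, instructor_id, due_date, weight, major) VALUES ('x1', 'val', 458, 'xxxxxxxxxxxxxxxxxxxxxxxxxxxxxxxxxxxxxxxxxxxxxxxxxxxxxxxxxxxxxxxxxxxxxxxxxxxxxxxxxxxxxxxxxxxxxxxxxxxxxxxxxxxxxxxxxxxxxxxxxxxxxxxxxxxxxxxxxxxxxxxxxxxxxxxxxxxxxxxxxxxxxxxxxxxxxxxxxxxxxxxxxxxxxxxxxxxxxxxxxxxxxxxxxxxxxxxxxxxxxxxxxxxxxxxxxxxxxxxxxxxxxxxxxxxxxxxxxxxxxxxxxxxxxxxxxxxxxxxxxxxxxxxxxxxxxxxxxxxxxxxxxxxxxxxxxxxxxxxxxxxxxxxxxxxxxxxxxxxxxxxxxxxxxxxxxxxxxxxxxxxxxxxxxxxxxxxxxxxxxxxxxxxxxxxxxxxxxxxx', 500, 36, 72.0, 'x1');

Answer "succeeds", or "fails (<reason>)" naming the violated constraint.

The value 'xxxxxxxxxxxxxxxxxxxxxxxxxxxxxxxxxxxxxxxxxxxxxxxxxxxxxxxxxxxxxxxxxxxxxxxxxxxxxxxxxxxxxxxxxxxxxxxxxxxxxxxxxxxxxxxxxxxxxxxxxxxxxxxxxxxxxxxxxxxxxxxxxxxxxxxxxxxxxxxxxxxxxxxxxxxxxxxxxxxxxxxxxxxxxxxxxxxxxxxxxxxxxxxxxxxxxxxxxxxxxxxxxxxxxxxxxxxxxxxxxxxxxxxxxxxxxxxxxxxxxxxxxxxxxxxxxxxxxxxxxxxxxxxxxxxxxxxxxxxxxxxxxxxxxxxxxxxxxxxxxxxxxxxxxxxxxxxxxxxxxxxxxxxxxxxxxxxxxxxxxxxxxxxxxxxxxxxxxxxxxxxxxxxxxxxxxxxxxxxx' for email violates CHECK (length(email) <= 255).

fails (CHECK on email)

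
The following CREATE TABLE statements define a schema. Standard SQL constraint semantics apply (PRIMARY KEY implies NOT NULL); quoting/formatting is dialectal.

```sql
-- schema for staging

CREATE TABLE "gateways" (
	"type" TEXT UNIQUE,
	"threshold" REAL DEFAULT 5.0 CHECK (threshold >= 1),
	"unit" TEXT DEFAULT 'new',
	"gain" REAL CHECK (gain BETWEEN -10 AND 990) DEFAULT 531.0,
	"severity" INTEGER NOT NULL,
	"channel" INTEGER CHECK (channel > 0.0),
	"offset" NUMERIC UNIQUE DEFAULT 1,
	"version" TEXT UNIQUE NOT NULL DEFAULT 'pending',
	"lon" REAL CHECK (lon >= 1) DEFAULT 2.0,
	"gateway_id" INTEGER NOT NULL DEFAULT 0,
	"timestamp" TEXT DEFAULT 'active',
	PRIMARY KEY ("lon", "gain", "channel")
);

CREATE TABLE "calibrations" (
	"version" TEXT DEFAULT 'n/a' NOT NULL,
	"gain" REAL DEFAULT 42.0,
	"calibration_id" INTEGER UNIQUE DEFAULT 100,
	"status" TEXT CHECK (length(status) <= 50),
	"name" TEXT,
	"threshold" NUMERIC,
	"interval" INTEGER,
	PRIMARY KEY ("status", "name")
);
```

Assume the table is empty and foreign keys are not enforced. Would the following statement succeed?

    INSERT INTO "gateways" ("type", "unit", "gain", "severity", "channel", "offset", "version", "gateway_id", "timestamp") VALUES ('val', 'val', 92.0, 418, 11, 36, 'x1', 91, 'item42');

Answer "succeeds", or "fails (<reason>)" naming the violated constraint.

NOT NULL columns: channel is supplied; gain is supplied; gateway_id is supplied; lon defaults to 2.0; severity is supplied; version is supplied.
CHECK constraints: 92.0 satisfies (gain BETWEEN -10 AND 990); 11 satisfies (channel > 0.0).
No constraint is violated.

succeeds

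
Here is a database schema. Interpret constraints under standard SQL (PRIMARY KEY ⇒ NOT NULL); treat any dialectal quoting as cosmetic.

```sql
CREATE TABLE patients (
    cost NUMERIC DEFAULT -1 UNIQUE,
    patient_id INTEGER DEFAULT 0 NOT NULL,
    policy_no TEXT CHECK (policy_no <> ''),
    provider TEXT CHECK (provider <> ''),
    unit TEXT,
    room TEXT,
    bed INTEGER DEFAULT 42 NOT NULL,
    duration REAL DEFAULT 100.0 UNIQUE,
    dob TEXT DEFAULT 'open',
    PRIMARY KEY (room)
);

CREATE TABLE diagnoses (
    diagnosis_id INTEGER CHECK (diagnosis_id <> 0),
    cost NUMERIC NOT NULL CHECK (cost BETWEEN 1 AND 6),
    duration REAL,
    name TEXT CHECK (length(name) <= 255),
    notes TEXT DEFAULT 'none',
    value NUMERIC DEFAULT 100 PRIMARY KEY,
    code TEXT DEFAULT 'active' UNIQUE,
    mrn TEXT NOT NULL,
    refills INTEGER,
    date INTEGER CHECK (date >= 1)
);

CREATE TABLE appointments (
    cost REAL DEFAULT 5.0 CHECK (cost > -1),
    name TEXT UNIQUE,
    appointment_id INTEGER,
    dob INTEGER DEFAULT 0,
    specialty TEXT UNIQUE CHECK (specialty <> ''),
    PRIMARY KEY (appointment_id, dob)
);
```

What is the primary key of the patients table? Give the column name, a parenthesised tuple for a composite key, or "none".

room

room is declared PRIMARY KEY as a table-level PRIMARY KEY clause.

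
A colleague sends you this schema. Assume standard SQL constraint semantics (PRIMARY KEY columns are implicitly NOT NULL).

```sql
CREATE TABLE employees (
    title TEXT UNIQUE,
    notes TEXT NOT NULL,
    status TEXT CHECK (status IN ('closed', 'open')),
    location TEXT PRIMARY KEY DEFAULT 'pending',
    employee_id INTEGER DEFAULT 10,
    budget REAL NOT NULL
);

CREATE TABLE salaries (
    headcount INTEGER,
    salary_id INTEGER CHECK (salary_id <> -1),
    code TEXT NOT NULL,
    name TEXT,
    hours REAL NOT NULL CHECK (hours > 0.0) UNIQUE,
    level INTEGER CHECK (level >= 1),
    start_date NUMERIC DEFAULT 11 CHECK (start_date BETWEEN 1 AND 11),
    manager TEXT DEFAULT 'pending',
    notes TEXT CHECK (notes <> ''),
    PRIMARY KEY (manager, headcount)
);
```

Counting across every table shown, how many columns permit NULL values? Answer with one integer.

employees: 3 nullable (title, status, employee_id — PK (location) and explicit NOT NULL columns excluded).
salaries: 5 nullable (salary_id, name, level, start_date, notes — PK (manager, headcount) and explicit NOT NULL columns excluded).
Total: 3 + 5 = 8.

8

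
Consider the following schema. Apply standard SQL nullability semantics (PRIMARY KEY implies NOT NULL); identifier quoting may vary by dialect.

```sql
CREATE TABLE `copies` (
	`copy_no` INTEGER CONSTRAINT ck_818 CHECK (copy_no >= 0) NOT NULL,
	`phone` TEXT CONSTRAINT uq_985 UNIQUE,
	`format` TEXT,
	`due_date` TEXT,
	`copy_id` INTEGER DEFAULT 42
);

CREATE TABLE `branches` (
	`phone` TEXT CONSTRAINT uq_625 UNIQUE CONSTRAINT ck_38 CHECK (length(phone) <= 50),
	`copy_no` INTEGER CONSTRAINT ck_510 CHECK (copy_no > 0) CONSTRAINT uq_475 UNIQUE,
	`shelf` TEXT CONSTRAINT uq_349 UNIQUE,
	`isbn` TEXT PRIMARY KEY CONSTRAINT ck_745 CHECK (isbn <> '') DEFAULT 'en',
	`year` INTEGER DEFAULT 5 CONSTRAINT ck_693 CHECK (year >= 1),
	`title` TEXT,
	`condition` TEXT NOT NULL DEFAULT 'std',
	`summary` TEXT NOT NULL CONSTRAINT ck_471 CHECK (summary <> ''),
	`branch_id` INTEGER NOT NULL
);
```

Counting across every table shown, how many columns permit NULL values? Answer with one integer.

9

copies: 4 nullable (phone, format, due_date, copy_id — PK none and explicit NOT NULL columns excluded).
branches: 5 nullable (phone, copy_no, shelf, year, title — PK (isbn) and explicit NOT NULL columns excluded).
Total: 4 + 5 = 9.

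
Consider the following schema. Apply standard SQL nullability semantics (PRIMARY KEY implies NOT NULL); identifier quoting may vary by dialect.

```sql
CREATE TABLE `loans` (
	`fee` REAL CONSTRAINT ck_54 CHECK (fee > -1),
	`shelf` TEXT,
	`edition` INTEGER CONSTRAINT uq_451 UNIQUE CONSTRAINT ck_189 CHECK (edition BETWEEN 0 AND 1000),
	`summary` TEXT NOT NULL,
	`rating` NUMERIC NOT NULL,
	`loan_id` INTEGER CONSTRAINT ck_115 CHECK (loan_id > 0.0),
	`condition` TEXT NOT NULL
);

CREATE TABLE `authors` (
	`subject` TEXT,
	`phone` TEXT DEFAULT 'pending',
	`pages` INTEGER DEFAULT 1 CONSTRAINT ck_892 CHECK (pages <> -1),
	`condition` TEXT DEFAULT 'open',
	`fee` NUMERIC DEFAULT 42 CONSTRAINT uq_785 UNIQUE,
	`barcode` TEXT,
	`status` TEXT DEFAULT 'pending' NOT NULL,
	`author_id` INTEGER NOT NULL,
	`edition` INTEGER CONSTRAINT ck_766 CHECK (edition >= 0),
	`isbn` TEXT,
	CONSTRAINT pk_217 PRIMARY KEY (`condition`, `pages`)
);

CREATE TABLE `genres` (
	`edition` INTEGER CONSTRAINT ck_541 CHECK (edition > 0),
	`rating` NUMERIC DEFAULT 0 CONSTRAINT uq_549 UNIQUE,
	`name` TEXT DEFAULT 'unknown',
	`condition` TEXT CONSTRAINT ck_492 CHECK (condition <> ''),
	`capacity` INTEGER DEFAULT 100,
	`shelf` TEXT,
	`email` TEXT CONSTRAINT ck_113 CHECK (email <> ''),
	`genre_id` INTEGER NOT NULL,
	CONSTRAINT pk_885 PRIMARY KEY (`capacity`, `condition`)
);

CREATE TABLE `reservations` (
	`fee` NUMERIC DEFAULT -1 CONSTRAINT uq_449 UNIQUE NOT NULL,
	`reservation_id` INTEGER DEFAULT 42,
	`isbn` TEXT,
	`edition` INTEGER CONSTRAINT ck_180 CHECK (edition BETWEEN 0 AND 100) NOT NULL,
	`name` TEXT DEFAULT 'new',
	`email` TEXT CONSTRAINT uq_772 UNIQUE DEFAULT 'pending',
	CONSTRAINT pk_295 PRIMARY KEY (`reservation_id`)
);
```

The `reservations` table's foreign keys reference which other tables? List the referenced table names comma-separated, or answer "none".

No column in reservations has a REFERENCES clause.

none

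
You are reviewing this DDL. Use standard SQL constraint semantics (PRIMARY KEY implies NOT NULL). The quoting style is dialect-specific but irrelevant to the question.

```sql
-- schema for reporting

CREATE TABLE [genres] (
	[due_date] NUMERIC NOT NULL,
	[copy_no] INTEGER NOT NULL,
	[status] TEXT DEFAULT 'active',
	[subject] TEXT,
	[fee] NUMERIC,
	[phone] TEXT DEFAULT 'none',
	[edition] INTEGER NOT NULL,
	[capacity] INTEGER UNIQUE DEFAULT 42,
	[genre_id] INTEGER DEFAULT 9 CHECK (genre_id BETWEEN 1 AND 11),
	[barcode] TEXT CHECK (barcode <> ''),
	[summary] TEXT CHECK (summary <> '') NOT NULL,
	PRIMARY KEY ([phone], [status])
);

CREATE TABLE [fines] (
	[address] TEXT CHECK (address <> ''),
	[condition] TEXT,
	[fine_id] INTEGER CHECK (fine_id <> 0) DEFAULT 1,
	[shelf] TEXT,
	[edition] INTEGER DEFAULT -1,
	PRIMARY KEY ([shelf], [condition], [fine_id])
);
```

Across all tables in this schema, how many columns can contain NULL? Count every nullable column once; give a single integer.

genres: 5 nullable (subject, fee, capacity, genre_id, barcode — PK (phone, status) and explicit NOT NULL columns excluded).
fines: 2 nullable (address, edition — PK (shelf, condition, fine_id) and explicit NOT NULL columns excluded).
Total: 5 + 2 = 7.

7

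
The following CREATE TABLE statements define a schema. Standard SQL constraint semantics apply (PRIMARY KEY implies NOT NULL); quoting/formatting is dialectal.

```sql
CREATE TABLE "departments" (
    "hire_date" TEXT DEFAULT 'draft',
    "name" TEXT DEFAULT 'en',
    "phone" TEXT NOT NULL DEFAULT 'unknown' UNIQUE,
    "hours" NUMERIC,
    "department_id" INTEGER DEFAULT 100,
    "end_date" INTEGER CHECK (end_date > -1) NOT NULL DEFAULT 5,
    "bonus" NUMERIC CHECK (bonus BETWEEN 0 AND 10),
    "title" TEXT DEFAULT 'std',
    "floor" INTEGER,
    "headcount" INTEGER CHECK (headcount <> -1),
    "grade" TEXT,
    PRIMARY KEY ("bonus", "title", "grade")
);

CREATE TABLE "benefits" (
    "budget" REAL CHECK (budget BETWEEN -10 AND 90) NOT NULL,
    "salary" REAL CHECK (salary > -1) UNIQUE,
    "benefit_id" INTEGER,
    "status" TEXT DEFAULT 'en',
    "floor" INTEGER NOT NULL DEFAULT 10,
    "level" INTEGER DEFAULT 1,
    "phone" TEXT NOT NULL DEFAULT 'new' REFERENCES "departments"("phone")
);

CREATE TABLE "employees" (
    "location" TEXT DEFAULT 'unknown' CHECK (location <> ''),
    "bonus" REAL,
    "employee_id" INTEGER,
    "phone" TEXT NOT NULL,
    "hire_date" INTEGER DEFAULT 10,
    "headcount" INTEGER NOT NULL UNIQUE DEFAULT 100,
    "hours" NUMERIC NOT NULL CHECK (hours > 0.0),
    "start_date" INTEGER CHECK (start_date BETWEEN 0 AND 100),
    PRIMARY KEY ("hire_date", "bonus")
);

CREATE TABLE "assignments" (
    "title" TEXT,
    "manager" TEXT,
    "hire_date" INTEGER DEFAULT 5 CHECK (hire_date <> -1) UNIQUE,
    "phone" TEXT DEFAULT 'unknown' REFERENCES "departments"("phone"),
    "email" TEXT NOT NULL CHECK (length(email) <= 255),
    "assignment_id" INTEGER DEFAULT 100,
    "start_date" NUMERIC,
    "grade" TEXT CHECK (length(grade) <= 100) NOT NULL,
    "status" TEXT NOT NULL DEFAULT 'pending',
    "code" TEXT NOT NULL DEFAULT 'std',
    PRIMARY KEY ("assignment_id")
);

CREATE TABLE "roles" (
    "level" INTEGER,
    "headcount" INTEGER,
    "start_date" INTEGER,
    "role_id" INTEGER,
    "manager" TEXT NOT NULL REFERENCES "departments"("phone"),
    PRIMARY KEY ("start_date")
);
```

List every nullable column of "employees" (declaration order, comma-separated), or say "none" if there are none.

location, employee_id, start_date

- location: CHECK does not forbid NULL (a CHECK constraint passes when its expression is NULL) → nullable.
- bonus: part of the PRIMARY KEY, which implies NOT NULL → not nullable.
- employee_id: no NOT NULL constraint applies → nullable.
- phone: declared NOT NULL → not nullable.
- hire_date: part of the PRIMARY KEY, which implies NOT NULL → not nullable.
- headcount: declared NOT NULL → not nullable.
- hours: declared NOT NULL → not nullable.
- start_date: CHECK does not forbid NULL (a CHECK constraint passes when its expression is NULL) → nullable.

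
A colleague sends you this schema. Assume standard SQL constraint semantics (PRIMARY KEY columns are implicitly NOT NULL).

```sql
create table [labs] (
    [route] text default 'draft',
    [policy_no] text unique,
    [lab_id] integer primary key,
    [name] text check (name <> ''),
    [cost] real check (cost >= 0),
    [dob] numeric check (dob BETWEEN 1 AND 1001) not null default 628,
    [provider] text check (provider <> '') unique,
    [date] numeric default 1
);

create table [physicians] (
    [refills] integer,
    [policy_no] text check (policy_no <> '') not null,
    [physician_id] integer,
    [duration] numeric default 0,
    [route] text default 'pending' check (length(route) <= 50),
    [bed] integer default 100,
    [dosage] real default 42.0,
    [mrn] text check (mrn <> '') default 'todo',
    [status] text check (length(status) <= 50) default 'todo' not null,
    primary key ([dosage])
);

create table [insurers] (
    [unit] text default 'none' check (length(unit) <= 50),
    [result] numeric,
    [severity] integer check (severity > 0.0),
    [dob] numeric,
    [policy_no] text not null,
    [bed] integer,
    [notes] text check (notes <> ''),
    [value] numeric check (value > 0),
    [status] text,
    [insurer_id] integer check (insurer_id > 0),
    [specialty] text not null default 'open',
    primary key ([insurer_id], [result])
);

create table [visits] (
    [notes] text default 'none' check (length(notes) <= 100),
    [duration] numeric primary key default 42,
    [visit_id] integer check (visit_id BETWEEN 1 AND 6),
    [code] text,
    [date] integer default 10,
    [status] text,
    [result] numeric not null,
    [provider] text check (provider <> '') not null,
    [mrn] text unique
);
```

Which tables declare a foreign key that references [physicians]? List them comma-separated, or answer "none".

none

No REFERENCES clause anywhere in the schema names physicians.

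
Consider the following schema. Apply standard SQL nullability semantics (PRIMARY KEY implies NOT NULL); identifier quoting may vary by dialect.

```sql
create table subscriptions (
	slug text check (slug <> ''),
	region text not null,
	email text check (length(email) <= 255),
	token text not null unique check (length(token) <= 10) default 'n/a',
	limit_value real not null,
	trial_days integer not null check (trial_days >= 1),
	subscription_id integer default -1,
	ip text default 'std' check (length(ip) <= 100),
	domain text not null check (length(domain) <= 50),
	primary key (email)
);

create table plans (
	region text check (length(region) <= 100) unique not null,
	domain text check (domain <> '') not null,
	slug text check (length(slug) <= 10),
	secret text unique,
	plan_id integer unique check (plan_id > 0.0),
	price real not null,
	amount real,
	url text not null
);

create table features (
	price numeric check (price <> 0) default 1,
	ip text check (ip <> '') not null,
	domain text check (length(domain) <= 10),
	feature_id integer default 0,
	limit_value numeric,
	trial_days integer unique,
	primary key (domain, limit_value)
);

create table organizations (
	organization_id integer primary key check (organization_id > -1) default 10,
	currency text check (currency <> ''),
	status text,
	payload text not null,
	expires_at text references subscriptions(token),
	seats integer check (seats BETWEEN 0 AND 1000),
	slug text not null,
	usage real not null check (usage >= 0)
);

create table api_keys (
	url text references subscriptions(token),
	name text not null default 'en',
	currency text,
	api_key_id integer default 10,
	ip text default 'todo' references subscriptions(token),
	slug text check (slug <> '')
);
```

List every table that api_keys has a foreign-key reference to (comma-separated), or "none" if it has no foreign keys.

subscriptions

- url REFERENCES subscriptions(token).
- ip REFERENCES subscriptions(token).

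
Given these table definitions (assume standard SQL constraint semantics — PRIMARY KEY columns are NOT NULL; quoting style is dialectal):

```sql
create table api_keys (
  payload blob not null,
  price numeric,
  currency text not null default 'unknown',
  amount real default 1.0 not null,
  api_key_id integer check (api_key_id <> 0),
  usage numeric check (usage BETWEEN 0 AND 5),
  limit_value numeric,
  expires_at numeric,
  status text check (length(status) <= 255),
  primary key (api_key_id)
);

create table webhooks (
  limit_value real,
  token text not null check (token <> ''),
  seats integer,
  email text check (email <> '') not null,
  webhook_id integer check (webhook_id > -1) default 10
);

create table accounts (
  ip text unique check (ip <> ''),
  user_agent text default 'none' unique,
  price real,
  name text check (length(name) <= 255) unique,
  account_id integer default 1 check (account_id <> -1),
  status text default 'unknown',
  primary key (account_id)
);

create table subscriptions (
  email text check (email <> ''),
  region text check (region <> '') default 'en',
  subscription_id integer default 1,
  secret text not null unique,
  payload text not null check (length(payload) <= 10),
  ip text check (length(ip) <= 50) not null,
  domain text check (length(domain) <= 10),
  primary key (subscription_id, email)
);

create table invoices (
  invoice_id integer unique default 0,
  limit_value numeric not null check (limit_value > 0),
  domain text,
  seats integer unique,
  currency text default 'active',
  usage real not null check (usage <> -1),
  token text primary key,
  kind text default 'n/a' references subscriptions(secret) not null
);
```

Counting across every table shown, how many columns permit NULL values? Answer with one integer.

api_keys: 5 nullable (price, usage, limit_value, expires_at, status — PK (api_key_id) and explicit NOT NULL columns excluded).
webhooks: 3 nullable (limit_value, seats, webhook_id — PK none and explicit NOT NULL columns excluded).
accounts: 5 nullable (ip, user_agent, price, name, status — PK (account_id) and explicit NOT NULL columns excluded).
subscriptions: 2 nullable (region, domain — PK (subscription_id, email) and explicit NOT NULL columns excluded).
invoices: 4 nullable (invoice_id, domain, seats, currency — PK (token) and explicit NOT NULL columns excluded).
Total: 5 + 3 + 5 + 2 + 4 = 19.

19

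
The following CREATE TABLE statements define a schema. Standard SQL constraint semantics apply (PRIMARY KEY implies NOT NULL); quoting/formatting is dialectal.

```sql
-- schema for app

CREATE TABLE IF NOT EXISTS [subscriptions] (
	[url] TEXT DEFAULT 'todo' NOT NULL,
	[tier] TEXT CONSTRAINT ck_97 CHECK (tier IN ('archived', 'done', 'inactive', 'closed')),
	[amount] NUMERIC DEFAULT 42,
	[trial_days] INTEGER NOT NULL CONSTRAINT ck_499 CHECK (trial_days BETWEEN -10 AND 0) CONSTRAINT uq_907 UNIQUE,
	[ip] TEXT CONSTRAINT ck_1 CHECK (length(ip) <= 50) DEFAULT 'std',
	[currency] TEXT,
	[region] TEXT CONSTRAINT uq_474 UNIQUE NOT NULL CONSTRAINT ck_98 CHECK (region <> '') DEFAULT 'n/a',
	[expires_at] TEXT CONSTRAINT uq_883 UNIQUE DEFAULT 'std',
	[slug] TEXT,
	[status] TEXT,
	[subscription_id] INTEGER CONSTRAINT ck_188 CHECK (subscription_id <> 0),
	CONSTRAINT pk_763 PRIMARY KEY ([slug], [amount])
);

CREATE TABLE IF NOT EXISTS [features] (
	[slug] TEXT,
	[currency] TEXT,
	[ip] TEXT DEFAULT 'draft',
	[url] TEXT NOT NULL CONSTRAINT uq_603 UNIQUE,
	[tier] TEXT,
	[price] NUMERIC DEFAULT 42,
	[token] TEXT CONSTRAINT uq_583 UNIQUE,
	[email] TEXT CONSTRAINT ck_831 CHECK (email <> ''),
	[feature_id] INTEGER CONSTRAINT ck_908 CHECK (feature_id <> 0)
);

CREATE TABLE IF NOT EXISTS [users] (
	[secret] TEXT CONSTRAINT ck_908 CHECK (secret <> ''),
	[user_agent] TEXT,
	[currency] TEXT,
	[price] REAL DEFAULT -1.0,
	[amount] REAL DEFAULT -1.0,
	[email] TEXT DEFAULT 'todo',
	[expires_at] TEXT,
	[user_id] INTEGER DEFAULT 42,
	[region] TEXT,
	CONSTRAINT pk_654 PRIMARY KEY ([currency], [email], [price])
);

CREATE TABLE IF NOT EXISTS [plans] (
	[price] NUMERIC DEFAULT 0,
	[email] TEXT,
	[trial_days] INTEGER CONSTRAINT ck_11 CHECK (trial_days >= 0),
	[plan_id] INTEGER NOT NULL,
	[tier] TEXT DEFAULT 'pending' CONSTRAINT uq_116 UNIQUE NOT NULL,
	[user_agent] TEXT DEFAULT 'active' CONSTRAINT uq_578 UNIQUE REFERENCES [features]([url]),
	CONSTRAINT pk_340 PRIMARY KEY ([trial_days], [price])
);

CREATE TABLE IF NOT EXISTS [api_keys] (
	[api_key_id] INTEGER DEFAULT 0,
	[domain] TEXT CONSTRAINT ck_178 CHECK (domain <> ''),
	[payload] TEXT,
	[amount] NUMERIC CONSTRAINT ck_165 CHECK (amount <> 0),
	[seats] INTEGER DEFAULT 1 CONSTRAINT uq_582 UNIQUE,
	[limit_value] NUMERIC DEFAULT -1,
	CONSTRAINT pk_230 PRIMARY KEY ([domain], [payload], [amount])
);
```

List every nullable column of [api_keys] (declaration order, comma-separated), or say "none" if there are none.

- api_key_id: DEFAULT only fills an omitted column; an explicit NULL is still allowed → nullable.
- domain: part of the PRIMARY KEY, which implies NOT NULL → not nullable.
- payload: part of the PRIMARY KEY, which implies NOT NULL → not nullable.
- amount: part of the PRIMARY KEY, which implies NOT NULL → not nullable.
- seats: UNIQUE does not imply NOT NULL → nullable.
- limit_value: DEFAULT only fills an omitted column; an explicit NULL is still allowed → nullable.

api_key_id, seats, limit_value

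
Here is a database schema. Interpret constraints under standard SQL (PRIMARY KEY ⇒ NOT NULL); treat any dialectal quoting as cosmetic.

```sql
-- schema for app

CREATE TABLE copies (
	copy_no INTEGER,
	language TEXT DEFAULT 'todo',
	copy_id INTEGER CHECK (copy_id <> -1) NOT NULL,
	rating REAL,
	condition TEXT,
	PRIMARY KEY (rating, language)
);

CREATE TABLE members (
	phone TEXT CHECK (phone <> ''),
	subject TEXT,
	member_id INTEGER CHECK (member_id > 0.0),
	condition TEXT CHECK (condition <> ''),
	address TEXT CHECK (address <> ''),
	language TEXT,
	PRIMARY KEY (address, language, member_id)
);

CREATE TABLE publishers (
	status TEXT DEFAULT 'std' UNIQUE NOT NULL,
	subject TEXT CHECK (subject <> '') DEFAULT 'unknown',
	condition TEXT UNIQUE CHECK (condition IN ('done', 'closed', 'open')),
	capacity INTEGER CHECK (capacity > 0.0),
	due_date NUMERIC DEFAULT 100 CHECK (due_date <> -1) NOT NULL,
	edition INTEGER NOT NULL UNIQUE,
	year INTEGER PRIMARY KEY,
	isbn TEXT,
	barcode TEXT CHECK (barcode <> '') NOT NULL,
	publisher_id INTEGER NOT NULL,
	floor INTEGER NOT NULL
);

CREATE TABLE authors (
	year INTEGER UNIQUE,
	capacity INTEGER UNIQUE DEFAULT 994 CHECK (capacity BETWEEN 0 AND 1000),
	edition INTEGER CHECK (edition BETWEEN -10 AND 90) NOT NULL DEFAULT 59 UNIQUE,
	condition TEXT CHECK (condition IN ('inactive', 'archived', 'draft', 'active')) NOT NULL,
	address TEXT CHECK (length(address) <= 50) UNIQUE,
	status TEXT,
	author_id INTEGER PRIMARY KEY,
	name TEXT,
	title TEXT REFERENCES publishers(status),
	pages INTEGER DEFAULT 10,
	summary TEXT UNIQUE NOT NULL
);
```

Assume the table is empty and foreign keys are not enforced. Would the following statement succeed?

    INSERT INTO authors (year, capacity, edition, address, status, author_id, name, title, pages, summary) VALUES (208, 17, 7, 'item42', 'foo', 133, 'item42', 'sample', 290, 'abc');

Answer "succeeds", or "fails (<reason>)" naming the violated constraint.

fails (NOT NULL on condition)

condition is omitted from the column list and has no DEFAULT, so it would receive NULL.
But condition is declared NOT NULL.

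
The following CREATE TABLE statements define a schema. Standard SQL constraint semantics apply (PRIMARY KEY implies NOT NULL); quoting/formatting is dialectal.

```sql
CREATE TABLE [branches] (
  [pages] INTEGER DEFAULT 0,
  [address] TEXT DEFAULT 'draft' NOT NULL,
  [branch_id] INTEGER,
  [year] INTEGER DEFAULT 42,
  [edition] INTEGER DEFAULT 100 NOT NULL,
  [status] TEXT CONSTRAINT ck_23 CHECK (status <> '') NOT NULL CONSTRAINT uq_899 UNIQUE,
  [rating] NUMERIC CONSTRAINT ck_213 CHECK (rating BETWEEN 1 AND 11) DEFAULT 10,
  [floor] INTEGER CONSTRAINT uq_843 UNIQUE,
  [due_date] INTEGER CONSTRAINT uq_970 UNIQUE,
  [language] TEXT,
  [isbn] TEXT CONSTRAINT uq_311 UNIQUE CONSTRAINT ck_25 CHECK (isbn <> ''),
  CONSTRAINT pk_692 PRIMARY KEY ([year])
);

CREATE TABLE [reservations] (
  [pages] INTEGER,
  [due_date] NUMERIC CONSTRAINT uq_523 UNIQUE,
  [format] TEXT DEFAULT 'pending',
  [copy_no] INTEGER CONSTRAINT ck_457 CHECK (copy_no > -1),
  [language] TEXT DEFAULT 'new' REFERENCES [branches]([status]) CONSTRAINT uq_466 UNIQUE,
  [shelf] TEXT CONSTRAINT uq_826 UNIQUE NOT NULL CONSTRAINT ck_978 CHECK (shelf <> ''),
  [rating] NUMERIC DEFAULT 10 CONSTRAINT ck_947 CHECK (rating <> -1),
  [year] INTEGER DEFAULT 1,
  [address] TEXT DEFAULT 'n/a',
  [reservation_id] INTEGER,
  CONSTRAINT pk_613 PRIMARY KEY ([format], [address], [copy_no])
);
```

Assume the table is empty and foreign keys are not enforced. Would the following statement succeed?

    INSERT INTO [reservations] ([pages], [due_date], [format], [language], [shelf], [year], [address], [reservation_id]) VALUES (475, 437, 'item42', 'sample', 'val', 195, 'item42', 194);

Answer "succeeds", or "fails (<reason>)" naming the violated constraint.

fails (NOT NULL on copy_no)

copy_no is omitted from the column list and has no DEFAULT, so it would receive NULL.
But copy_no is part of the PRIMARY KEY (implied NOT NULL).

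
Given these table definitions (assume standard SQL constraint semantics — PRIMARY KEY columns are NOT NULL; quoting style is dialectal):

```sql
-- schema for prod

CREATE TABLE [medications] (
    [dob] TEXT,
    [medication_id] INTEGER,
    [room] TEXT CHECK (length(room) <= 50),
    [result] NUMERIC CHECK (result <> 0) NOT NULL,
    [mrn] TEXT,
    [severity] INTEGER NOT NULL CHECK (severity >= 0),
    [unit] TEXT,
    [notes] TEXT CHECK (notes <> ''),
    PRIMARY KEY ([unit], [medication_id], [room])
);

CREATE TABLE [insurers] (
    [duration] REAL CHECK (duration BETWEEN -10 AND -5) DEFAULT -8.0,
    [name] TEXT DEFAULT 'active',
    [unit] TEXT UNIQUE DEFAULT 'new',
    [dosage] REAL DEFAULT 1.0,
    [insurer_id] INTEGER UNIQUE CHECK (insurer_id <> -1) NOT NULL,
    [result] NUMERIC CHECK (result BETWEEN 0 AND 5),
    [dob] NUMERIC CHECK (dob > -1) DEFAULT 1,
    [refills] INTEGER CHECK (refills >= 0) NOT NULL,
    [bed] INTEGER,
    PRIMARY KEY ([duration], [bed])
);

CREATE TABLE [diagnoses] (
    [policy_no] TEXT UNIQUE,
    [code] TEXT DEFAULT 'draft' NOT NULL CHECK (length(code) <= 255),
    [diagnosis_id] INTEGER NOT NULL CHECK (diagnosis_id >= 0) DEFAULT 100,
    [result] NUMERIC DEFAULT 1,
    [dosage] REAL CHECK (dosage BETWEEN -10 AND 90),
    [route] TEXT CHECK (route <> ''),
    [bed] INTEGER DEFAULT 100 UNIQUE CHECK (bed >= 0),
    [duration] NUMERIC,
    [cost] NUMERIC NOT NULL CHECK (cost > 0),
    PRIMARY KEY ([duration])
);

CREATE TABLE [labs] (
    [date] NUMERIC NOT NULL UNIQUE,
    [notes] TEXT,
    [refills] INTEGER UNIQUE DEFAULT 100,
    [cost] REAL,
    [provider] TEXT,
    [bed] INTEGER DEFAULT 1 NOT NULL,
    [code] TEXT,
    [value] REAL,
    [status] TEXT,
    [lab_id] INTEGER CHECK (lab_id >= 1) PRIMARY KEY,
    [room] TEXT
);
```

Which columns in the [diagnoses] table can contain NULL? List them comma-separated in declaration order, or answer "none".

- policy_no: UNIQUE does not imply NOT NULL → nullable.
- code: declared NOT NULL → not nullable.
- diagnosis_id: declared NOT NULL → not nullable.
- result: DEFAULT only fills an omitted column; an explicit NULL is still allowed → nullable.
- dosage: CHECK does not forbid NULL (a CHECK constraint passes when its expression is NULL) → nullable.
- route: CHECK does not forbid NULL (a CHECK constraint passes when its expression is NULL) → nullable.
- bed: CHECK does not forbid NULL (a CHECK constraint passes when its expression is NULL) → nullable.
- duration: part of the PRIMARY KEY, which implies NOT NULL → not nullable.
- cost: declared NOT NULL → not nullable.

policy_no, result, dosage, route, bed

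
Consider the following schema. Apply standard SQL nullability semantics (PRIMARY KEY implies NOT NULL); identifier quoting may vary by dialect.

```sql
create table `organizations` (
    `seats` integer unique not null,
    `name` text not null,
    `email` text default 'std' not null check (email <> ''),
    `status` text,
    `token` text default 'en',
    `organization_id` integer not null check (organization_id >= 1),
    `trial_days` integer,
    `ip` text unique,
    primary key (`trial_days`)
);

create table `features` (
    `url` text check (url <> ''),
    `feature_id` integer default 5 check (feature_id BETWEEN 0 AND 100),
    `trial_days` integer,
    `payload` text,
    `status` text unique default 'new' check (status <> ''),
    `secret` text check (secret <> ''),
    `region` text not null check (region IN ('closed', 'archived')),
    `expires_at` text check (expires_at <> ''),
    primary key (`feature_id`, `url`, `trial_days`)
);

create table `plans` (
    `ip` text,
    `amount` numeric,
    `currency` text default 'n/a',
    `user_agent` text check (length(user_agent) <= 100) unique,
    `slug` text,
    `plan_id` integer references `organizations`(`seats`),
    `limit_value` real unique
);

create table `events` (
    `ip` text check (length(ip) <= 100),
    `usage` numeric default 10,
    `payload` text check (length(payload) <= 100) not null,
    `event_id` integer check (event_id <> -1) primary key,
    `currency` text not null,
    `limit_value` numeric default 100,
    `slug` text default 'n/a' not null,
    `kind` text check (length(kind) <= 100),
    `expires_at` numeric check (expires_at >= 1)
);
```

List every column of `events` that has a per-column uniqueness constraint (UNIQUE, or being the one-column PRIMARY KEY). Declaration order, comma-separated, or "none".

event_id

- ip: no UNIQUE or single-column PK constraint.
- usage: no UNIQUE or single-column PK constraint.
- payload: no UNIQUE or single-column PK constraint.
- event_id: single-column PRIMARY KEY → unique.
- currency: no UNIQUE or single-column PK constraint.
- limit_value: no UNIQUE or single-column PK constraint.
- slug: no UNIQUE or single-column PK constraint.
- kind: no UNIQUE or single-column PK constraint.
- expires_at: no UNIQUE or single-column PK constraint.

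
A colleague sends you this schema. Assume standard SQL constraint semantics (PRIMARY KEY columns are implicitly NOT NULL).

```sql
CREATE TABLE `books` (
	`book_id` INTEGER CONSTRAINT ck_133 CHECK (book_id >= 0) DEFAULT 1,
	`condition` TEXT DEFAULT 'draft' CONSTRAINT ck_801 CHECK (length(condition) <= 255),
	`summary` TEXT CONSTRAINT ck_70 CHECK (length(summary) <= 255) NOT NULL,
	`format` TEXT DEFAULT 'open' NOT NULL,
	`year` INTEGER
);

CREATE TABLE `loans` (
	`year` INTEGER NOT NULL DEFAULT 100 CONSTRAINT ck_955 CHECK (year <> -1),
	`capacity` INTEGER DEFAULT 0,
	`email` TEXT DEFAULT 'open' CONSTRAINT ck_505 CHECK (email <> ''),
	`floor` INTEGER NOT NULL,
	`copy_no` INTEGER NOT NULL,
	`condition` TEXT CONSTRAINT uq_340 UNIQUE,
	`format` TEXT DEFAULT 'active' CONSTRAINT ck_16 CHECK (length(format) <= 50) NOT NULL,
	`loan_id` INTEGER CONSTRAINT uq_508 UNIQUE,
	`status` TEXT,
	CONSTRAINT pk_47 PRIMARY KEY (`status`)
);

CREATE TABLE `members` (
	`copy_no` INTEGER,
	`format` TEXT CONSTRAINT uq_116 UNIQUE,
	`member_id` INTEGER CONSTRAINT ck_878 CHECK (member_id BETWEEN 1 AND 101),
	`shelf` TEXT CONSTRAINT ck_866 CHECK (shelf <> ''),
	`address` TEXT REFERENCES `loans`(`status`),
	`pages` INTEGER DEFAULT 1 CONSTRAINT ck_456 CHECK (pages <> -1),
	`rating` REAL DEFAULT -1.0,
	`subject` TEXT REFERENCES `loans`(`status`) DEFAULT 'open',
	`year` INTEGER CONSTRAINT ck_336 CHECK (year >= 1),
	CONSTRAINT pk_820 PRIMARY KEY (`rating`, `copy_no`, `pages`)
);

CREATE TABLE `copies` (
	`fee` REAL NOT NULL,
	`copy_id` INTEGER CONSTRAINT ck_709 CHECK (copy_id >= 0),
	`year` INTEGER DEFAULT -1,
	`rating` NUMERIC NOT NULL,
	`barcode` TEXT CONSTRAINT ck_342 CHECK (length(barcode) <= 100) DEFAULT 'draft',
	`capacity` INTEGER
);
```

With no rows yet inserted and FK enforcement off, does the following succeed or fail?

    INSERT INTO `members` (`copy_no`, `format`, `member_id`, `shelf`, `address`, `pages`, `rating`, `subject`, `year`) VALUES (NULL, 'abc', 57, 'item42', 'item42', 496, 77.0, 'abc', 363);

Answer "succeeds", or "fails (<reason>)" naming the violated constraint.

copy_no is explicitly set to NULL, but copy_no is part of the PRIMARY KEY (implied NOT NULL).

fails (NOT NULL on copy_no)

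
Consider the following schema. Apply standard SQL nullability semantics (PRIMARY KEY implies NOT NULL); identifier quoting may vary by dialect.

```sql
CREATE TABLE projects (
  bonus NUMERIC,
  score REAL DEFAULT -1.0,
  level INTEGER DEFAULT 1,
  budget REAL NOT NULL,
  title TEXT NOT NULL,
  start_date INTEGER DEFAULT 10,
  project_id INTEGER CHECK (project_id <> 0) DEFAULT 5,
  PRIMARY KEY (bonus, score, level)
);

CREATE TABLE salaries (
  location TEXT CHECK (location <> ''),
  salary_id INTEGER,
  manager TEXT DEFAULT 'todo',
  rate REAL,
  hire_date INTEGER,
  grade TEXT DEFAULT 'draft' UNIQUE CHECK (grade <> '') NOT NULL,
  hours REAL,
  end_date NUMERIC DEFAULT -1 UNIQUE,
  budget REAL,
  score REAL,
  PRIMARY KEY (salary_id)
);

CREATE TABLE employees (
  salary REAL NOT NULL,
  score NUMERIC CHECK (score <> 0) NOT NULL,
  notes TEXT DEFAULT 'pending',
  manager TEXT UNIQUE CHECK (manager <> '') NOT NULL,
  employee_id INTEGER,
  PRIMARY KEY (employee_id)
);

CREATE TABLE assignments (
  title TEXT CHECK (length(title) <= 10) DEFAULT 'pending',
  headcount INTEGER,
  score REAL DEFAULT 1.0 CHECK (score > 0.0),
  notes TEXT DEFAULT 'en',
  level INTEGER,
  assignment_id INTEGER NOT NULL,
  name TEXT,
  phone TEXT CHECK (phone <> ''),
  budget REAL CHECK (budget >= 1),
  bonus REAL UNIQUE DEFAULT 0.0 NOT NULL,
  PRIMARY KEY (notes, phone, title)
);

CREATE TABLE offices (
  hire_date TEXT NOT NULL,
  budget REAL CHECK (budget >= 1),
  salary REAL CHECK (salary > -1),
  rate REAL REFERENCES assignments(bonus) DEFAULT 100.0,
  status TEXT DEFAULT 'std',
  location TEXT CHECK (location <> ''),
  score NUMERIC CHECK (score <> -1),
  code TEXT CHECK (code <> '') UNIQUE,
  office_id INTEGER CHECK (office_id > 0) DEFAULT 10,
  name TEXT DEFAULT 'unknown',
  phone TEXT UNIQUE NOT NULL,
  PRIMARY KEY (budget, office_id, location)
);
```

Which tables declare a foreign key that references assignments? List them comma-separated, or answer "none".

- offices.rate references assignments(bonus).

offices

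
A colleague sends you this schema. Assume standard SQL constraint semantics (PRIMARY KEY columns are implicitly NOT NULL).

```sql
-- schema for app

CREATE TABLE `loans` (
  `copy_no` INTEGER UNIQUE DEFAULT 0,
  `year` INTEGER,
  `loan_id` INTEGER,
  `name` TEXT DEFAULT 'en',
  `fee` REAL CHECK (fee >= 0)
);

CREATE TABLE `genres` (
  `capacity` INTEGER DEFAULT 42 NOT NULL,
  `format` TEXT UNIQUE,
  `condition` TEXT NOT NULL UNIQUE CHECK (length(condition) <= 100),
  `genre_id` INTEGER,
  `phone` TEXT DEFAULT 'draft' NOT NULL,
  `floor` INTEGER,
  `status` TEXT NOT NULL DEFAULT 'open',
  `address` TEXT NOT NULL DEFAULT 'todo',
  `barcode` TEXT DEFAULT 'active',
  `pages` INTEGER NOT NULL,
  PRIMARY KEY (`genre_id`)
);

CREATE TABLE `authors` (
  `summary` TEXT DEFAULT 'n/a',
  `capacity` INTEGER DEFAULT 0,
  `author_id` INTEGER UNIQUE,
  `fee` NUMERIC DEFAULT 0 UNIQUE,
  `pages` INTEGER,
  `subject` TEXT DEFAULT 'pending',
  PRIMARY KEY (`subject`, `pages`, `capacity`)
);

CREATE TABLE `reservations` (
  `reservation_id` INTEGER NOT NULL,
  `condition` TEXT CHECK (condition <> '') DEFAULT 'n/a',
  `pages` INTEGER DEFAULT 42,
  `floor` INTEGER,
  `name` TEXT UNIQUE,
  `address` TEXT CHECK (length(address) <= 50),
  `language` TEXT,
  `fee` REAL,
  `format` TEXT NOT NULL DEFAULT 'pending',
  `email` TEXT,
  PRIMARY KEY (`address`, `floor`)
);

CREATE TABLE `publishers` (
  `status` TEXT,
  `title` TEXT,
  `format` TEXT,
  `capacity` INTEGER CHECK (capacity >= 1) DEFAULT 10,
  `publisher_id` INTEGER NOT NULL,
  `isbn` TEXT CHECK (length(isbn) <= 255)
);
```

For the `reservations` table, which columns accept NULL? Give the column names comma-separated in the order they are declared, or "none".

- reservation_id: declared NOT NULL → not nullable.
- condition: CHECK does not forbid NULL (a CHECK constraint passes when its expression is NULL) → nullable.
- pages: DEFAULT only fills an omitted column; an explicit NULL is still allowed → nullable.
- floor: part of the PRIMARY KEY, which implies NOT NULL → not nullable.
- name: UNIQUE does not imply NOT NULL → nullable.
- address: part of the PRIMARY KEY, which implies NOT NULL → not nullable.
- language: no NOT NULL constraint applies → nullable.
- fee: no NOT NULL constraint applies → nullable.
- format: declared NOT NULL → not nullable.
- email: no NOT NULL constraint applies → nullable.

condition, pages, name, language, fee, email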